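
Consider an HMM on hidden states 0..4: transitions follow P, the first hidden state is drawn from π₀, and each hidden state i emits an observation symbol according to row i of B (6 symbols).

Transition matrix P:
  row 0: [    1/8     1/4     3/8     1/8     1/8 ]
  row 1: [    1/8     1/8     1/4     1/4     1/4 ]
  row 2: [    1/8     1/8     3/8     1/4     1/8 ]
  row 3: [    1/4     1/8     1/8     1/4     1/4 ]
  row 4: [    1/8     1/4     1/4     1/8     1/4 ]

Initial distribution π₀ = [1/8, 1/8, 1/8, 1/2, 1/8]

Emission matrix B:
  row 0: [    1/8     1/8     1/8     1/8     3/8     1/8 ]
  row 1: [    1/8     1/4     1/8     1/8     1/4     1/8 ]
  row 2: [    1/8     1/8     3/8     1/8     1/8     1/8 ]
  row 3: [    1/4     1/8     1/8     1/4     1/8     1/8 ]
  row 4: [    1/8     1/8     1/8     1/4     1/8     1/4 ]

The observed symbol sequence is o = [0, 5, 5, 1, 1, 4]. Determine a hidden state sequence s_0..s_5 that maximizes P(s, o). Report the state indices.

t=0: δ = [1.562e-02, 1.562e-02, 1.562e-02, 1.250e-01, 1.562e-02]  (obs o_0=0)
t=1: δ = [3.906e-03, 1.953e-03, 1.953e-03, 3.906e-03, 7.812e-03]  ψ = [3, 3, 3, 3, 3]  (obs o_1=5)
t=2: δ = [1.221e-04, 2.441e-04, 2.441e-04, 1.221e-04, 4.883e-04]  ψ = [3, 4, 4, 3, 4]  (obs o_2=5)
t=3: δ = [7.629e-06, 3.052e-05, 1.526e-05, 7.629e-06, 1.526e-05]  ψ = [4, 4, 4, 1, 4]  (obs o_3=1)
t=4: δ = [4.768e-07, 9.537e-07, 9.537e-07, 9.537e-07, 9.537e-07]  ψ = [1, 1, 1, 1, 1]  (obs o_4=1)
t=5: δ = [8.941e-08, 5.960e-08, 4.470e-08, 2.980e-08, 2.980e-08]  ψ = [3, 4, 2, 1, 1]  (obs o_5=4)
backtrack: best end state = 0; path = [3, 4, 4, 1, 3, 0]

path = [3, 4, 4, 1, 3, 0]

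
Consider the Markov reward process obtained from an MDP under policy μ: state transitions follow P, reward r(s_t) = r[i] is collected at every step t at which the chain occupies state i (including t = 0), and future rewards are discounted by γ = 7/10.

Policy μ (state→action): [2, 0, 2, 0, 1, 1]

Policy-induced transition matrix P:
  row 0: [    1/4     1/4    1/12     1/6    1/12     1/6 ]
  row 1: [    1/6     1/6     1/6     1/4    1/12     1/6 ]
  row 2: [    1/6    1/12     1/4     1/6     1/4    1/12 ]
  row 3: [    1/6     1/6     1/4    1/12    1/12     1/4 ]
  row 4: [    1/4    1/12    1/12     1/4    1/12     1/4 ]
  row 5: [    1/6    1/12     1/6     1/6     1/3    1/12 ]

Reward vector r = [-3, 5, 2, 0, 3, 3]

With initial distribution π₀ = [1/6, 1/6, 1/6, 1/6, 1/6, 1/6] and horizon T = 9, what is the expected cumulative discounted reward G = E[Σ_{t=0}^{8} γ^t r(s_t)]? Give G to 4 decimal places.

G = 4.7702

t=0: π = [0.1667, 0.1667, 0.1667, 0.1667, 0.1667, 0.1667], E[r] = 1.6667, γ^t·E[r] = 1.666667, running G = 1.666667
t=1: π = [0.1944, 0.1389, 0.1667, 0.1806, 0.1528, 0.1667], E[r] = 1.4028, γ^t·E[r] = 0.981944, running G = 2.648611
t=2: π = [0.1956, 0.1424, 0.1667, 0.1759, 0.1528, 0.1667], E[r] = 1.4167, γ^t·E[r] = 0.694167, running G = 3.342778
t=3: π = [0.1957, 0.1425, 0.1662, 0.1766, 0.1528, 0.1663], E[r] = 1.4147, γ^t·E[r] = 0.485255, running G = 3.828033
t=4: π = [0.1957, 0.1425, 0.1662, 0.1766, 0.1526, 0.1664], E[r] = 1.4150, γ^t·E[r] = 0.339738, running G = 4.167771
t=5: π = [0.1957, 0.1425, 0.1662, 0.1765, 0.1526, 0.1664], E[r] = 1.4151, γ^t·E[r] = 0.237833, running G = 4.405604
t=6: π = [0.1957, 0.1425, 0.1662, 0.1766, 0.1526, 0.1664], E[r] = 1.4151, γ^t·E[r] = 0.166480, running G = 4.572084
t=7: π = [0.1957, 0.1425, 0.1662, 0.1766, 0.1526, 0.1664], E[r] = 1.4151, γ^t·E[r] = 0.116536, running G = 4.688620
t=8: π = [0.1957, 0.1425, 0.1662, 0.1766, 0.1526, 0.1664], E[r] = 1.4151, γ^t·E[r] = 0.081575, running G = 4.770196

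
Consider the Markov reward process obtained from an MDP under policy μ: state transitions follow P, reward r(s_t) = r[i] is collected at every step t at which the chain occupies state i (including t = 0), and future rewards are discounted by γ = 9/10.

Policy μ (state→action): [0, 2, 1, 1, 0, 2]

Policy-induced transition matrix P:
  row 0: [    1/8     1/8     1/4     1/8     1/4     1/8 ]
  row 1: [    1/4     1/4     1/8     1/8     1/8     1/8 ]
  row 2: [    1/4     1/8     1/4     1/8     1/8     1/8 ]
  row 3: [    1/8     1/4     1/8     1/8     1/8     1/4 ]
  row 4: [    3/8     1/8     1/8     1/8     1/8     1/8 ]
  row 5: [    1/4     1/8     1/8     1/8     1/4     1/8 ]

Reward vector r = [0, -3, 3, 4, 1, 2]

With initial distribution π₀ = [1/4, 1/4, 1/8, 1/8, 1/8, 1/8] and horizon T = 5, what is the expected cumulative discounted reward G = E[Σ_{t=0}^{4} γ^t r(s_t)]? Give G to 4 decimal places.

t=0: π = [0.2500, 0.2500, 0.1250, 0.1250, 0.1250, 0.1250], E[r] = 0.5000, γ^t·E[r] = 0.500000, running G = 0.500000
t=1: π = [0.2188, 0.1719, 0.1719, 0.1250, 0.1719, 0.1406], E[r] = 0.9531, γ^t·E[r] = 0.857813, running G = 1.357813
t=2: π = [0.2285, 0.1621, 0.1738, 0.1250, 0.1699, 0.1406], E[r] = 0.9863, γ^t·E[r] = 0.798926, running G = 2.156738
t=3: π = [0.2271, 0.1609, 0.1753, 0.1250, 0.1711, 0.1406], E[r] = 0.9956, γ^t·E[r] = 0.725796, running G = 2.882535
t=4: π = [0.2274, 0.1607, 0.1753, 0.1250, 0.1710, 0.1406], E[r] = 0.9959, γ^t·E[r] = 0.653397, running G = 3.535932

G = 3.5359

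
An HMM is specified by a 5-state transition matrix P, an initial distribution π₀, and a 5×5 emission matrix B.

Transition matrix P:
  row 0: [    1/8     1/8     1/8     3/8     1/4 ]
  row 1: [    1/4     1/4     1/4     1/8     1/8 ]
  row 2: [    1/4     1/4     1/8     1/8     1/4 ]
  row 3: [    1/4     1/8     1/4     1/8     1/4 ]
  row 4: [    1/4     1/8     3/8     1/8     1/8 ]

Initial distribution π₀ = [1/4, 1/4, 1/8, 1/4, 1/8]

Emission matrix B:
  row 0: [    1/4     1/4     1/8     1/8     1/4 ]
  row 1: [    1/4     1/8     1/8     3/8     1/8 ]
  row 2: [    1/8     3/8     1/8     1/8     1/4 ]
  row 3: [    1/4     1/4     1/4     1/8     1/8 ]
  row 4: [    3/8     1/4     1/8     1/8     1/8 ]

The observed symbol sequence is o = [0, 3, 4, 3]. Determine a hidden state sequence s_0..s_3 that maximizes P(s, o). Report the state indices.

t=0: δ = [6.250e-02, 6.250e-02, 1.562e-02, 6.250e-02, 4.688e-02]  (obs o_0=0)
t=1: δ = [1.953e-03, 5.859e-03, 2.197e-03, 2.930e-03, 1.953e-03]  ψ = [1, 1, 4, 0, 0]  (obs o_1=3)
t=2: δ = [3.662e-04, 1.831e-04, 3.662e-04, 9.155e-05, 9.155e-05]  ψ = [1, 1, 1, 0, 1]  (obs o_2=4)
t=3: δ = [1.144e-05, 3.433e-05, 5.722e-06, 1.717e-05, 1.144e-05]  ψ = [2, 2, 0, 0, 0]  (obs o_3=3)
backtrack: best end state = 1; path = [1, 1, 2, 1]

path = [1, 1, 2, 1]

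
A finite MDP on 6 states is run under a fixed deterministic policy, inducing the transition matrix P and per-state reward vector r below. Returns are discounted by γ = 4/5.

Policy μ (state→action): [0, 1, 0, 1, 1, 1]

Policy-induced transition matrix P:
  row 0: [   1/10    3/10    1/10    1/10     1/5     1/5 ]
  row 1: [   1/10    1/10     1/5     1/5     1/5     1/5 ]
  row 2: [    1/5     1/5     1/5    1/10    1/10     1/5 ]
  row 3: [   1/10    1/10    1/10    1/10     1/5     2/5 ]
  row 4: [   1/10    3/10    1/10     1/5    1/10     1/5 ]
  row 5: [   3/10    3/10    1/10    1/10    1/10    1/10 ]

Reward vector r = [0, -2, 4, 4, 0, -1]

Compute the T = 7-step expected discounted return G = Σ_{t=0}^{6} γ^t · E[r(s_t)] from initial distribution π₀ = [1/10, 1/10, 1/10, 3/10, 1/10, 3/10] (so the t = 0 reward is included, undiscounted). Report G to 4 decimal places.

t=0: π = [0.1000, 0.1000, 0.1000, 0.3000, 0.1000, 0.3000], E[r] = 1.1000, γ^t·E[r] = 1.100000, running G = 1.100000
t=1: π = [0.1700, 0.2100, 0.1200, 0.1200, 0.1500, 0.2300], E[r] = 0.3100, γ^t·E[r] = 0.248000, running G = 1.348000
t=2: π = [0.1580, 0.2220, 0.1330, 0.1360, 0.1500, 0.2010], E[r] = 0.4310, γ^t·E[r] = 0.275840, running G = 1.623840
t=3: π = [0.1535, 0.2151, 0.1355, 0.1372, 0.1516, 0.2071], E[r] = 0.4535, γ^t·E[r] = 0.232192, running G = 1.856032
t=4: π = [0.1550, 0.2160, 0.1351, 0.1367, 0.1506, 0.2067], E[r] = 0.4482, γ^t·E[r] = 0.183587, running G = 2.039619
t=5: π = [0.1549, 0.2160, 0.1351, 0.1367, 0.1508, 0.2067], E[r] = 0.4485, γ^t·E[r] = 0.146952, running G = 2.186571
t=6: π = [0.1548, 0.2160, 0.1351, 0.1367, 0.1507, 0.2067], E[r] = 0.4485, γ^t·E[r] = 0.117577, running G = 2.304148

G = 2.3041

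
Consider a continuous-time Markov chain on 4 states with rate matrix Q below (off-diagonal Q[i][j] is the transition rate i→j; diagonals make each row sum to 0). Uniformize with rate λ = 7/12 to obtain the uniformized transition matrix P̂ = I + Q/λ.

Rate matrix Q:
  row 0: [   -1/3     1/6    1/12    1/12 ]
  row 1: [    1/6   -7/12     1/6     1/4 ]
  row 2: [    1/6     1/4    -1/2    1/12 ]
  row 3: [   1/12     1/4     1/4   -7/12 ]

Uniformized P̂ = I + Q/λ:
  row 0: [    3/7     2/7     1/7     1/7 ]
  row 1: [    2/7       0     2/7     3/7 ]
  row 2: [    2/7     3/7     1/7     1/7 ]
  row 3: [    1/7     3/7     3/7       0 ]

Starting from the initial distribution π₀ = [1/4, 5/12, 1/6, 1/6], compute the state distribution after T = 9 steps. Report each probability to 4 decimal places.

t=0: π = [0.2500, 0.4167, 0.1667, 0.1667]
t=1: π = [0.2976, 0.2143, 0.2500, 0.2381]
t=2: π = [0.2942, 0.2942, 0.2415, 0.1701]
t=3: π = [0.3034, 0.2604, 0.2335, 0.2026]
t=4: π = [0.3001, 0.2736, 0.2380, 0.1883]
t=5: π = [0.3017, 0.2684, 0.2357, 0.1941]
t=6: π = [0.3011, 0.2704, 0.2367, 0.1918]
t=7: π = [0.3013, 0.2697, 0.2363, 0.1927]
t=8: π = [0.3012, 0.2700, 0.2364, 0.1924]
t=9: π = [0.3013, 0.2698, 0.2364, 0.1925]

π = [0.3013, 0.2698, 0.2364, 0.1925]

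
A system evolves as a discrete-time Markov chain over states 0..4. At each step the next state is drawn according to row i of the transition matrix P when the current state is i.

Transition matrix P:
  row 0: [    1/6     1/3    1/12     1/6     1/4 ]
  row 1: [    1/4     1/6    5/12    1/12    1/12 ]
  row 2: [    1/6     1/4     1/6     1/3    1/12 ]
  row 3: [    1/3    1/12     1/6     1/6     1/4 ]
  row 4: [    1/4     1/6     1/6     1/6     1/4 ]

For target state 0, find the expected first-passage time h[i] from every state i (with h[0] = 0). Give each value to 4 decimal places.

First-step conditioning: h[0] = 0; for i ≠ 0, h[i] = 1 + Σ_k P[i][k]·h[k].
  h[1] = 1 + 1/6·h[1] + 5/12·h[2] + 1/12·h[3] + 1/12·h[4]
  h[2] = 1 + 1/4·h[1] + 1/6·h[2] + 1/3·h[3] + 1/12·h[4]
  h[3] = 1 + 1/12·h[1] + 1/6·h[2] + 1/6·h[3] + 1/4·h[4]
  h[4] = 1 + 1/6·h[1] + 1/6·h[2] + 1/6·h[3] + 1/4·h[4]
Solving the 4×4 linear system over states ≠ 0 gives exactly h = [0, 128/31, 1204/279, 1028/279, 1124/279] (h[0] = 0 is the target).

h = [0.0000, 4.1290, 4.3154, 3.6846, 4.0287]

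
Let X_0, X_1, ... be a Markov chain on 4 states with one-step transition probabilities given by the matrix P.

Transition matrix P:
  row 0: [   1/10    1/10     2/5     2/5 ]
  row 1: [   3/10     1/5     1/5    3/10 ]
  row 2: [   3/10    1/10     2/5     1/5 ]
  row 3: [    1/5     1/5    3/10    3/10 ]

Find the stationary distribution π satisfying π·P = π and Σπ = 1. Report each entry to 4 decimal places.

Balance equations π_j = Σ_i π_i·P[i][j]:
  π_0 = 1/10·π_0 + 3/10·π_1 + 3/10·π_2 + 1/5·π_3
  π_1 = 1/10·π_0 + 1/5·π_1 + 1/10·π_2 + 1/5·π_3
  π_2 = 2/5·π_0 + 1/5·π_1 + 2/5·π_2 + 3/10·π_3
  normalize: π_0 + π_1 + π_2 + π_3 = 1
Solving the linear system gives exactly π = [221/978, 70/489, 335/978, 47/163].

π = [0.2260, 0.1431, 0.3425, 0.2883]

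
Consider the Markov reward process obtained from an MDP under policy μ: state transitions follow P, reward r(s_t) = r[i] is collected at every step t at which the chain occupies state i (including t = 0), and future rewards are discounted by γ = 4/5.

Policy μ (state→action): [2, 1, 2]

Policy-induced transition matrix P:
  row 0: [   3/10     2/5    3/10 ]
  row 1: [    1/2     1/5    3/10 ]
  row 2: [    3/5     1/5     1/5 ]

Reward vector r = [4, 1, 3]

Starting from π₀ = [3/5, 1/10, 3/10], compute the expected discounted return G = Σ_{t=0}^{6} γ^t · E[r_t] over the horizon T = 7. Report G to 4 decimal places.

G = 11.7865

t=0: π = [0.6000, 0.1000, 0.3000], E[r] = 3.4000, γ^t·E[r] = 3.400000, running G = 3.400000
t=1: π = [0.4100, 0.3200, 0.2700], E[r] = 2.7700, γ^t·E[r] = 2.216000, running G = 5.616000
t=2: π = [0.4450, 0.2820, 0.2730], E[r] = 2.8810, γ^t·E[r] = 1.843840, running G = 7.459840
t=3: π = [0.4383, 0.2890, 0.2727], E[r] = 2.8603, γ^t·E[r] = 1.464474, running G = 8.924314
t=4: π = [0.4396, 0.2877, 0.2727], E[r] = 2.8643, γ^t·E[r] = 1.173213, running G = 10.097527
t=5: π = [0.4394, 0.2879, 0.2727], E[r] = 2.8635, γ^t·E[r] = 0.938314, running G = 11.035841
t=6: π = [0.4394, 0.2879, 0.2727], E[r] = 2.8637, γ^t·E[r] = 0.750692, running G = 11.786533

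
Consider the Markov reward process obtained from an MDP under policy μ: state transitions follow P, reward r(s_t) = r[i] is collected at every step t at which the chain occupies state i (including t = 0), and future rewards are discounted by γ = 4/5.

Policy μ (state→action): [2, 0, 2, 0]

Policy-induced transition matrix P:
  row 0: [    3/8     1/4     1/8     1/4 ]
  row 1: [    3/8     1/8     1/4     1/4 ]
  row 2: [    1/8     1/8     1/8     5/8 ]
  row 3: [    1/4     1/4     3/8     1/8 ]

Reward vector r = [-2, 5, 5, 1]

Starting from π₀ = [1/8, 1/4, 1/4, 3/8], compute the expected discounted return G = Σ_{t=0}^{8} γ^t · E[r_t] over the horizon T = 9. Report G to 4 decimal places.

t=0: π = [0.1250, 0.2500, 0.2500, 0.3750], E[r] = 2.6250, γ^t·E[r] = 2.625000, running G = 2.625000
t=1: π = [0.2656, 0.1875, 0.2500, 0.2969], E[r] = 1.9531, γ^t·E[r] = 1.562500, running G = 4.187500
t=2: π = [0.2754, 0.1953, 0.2227, 0.3066], E[r] = 1.8457, γ^t·E[r] = 1.181250, running G = 5.368750
t=3: π = [0.2810, 0.1978, 0.2261, 0.2952], E[r] = 1.8523, γ^t·E[r] = 0.948375, running G = 6.317125
t=4: π = [0.2816, 0.1970, 0.2235, 0.2979], E[r] = 1.8374, γ^t·E[r] = 0.752588, running G = 7.069713
t=5: π = [0.2819, 0.1974, 0.2241, 0.2966], E[r] = 1.8405, γ^t·E[r] = 0.603084, running G = 7.672796
t=6: π = [0.2819, 0.1973, 0.2238, 0.2970], E[r] = 1.8388, γ^t·E[r] = 0.482037, running G = 8.154833
t=7: π = [0.2819, 0.1974, 0.2239, 0.2968], E[r] = 1.8393, γ^t·E[r] = 0.385725, running G = 8.540558
t=8: π = [0.2819, 0.1973, 0.2239, 0.2969], E[r] = 1.8391, γ^t·E[r] = 0.308549, running G = 8.849107

G = 8.8491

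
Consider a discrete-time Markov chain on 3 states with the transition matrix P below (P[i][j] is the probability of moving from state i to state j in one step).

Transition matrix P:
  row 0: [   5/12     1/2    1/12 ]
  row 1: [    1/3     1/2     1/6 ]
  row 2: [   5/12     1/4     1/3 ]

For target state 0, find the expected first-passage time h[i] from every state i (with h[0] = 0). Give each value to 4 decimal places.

h = [0.0000, 2.8571, 2.5714]

First-step conditioning: h[0] = 0; for i ≠ 0, h[i] = 1 + Σ_k P[i][k]·h[k].
  h[1] = 1 + 1/2·h[1] + 1/6·h[2]
  h[2] = 1 + 1/4·h[1] + 1/3·h[2]
Solving the 2×2 linear system over states ≠ 0 gives exactly h = [0, 20/7, 18/7] (h[0] = 0 is the target).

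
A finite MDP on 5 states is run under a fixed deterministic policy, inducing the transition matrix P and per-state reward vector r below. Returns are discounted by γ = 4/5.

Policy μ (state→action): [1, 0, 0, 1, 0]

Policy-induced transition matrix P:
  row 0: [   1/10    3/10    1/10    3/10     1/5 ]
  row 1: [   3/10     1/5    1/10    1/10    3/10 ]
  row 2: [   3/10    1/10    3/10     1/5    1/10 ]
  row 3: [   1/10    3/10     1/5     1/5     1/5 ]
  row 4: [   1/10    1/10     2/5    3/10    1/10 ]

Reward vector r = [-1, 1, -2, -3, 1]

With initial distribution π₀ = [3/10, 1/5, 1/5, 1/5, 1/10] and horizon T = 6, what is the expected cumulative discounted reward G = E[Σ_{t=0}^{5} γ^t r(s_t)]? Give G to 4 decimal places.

G = -3.3234

t=0: π = [0.3000, 0.2000, 0.2000, 0.2000, 0.1000], E[r] = -1.0000, γ^t·E[r] = -1.000000, running G = -1.000000
t=1: π = [0.1800, 0.2200, 0.1900, 0.2200, 0.1900], E[r] = -0.8100, γ^t·E[r] = -0.648000, running G = -1.648000
t=2: π = [0.1820, 0.2020, 0.2170, 0.2150, 0.1840], E[r] = -0.8750, γ^t·E[r] = -0.560000, running G = -2.208000
t=3: π = [0.1838, 0.1996, 0.2201, 0.2164, 0.1801], E[r] = -0.8935, γ^t·E[r] = -0.457472, running G = -2.665472
t=4: π = [0.1839, 0.2000, 0.2197, 0.2164, 0.1799], E[r] = -0.8927, γ^t·E[r] = -0.365638, running G = -3.031110
t=5: π = [0.1839, 0.2001, 0.2196, 0.2164, 0.1800], E[r] = -0.8921, γ^t·E[r] = -0.292329, running G = -3.323439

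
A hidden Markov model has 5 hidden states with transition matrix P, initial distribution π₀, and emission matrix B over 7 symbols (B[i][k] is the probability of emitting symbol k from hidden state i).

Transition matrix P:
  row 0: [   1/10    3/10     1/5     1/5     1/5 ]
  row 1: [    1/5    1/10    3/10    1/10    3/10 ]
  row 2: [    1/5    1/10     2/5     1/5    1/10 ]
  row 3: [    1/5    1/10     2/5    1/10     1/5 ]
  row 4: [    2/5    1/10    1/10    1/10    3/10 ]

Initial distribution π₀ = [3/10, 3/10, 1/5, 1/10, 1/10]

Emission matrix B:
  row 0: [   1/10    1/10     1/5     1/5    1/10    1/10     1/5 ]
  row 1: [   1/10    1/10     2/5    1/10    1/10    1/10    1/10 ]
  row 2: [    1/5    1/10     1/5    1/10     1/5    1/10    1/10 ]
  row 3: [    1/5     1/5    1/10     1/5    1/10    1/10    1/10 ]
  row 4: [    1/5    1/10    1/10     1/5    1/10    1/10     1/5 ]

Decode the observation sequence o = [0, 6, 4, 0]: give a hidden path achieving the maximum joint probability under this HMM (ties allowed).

path = [2, 2, 2, 2]

t=0: δ = [3.000e-02, 3.000e-02, 4.000e-02, 2.000e-02, 2.000e-02]  (obs o_0=0)
t=1: δ = [1.600e-03, 9.000e-04, 1.600e-03, 8.000e-04, 1.800e-03]  ψ = [2, 0, 2, 2, 1]  (obs o_1=6)
t=2: δ = [7.200e-05, 4.800e-05, 1.280e-04, 3.200e-05, 5.400e-05]  ψ = [4, 0, 2, 0, 4]  (obs o_2=4)
t=3: δ = [2.560e-06, 2.160e-06, 1.024e-05, 5.120e-06, 3.240e-06]  ψ = [2, 0, 2, 2, 4]  (obs o_3=0)
backtrack: best end state = 2; path = [2, 2, 2, 2]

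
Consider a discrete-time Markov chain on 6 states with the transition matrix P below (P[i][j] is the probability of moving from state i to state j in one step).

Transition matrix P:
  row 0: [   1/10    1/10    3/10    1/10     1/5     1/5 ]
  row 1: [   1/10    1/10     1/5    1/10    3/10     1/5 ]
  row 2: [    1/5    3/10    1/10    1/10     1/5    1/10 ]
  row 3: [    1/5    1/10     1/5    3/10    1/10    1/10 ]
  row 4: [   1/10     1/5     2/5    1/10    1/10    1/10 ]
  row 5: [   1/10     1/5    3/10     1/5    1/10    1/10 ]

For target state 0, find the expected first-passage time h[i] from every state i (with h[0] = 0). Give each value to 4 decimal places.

First-step conditioning: h[0] = 0; for i ≠ 0, h[i] = 1 + Σ_k P[i][k]·h[k].
  h[1] = 1 + 1/10·h[1] + 1/5·h[2] + 1/10·h[3] + 3/10·h[4] + 1/5·h[5]
  h[2] = 1 + 3/10·h[1] + 1/10·h[2] + 1/10·h[3] + 1/5·h[4] + 1/10·h[5]
  h[3] = 1 + 1/10·h[1] + 1/5·h[2] + 3/10·h[3] + 1/10·h[4] + 1/10·h[5]
  h[4] = 1 + 1/5·h[1] + 2/5·h[2] + 1/10·h[3] + 1/10·h[4] + 1/10·h[5]
  h[5] = 1 + 1/5·h[1] + 3/10·h[2] + 1/5·h[3] + 1/10·h[4] + 1/10·h[5]
Solving the 5×5 linear system over states ≠ 0 gives exactly h = [0, 58900/8063, 53705/8063, 51855/8063, 58115/8063, 57930/8063] (h[0] = 0 is the target).

h = [0.0000, 7.3050, 6.6607, 6.4312, 7.2076, 7.1847]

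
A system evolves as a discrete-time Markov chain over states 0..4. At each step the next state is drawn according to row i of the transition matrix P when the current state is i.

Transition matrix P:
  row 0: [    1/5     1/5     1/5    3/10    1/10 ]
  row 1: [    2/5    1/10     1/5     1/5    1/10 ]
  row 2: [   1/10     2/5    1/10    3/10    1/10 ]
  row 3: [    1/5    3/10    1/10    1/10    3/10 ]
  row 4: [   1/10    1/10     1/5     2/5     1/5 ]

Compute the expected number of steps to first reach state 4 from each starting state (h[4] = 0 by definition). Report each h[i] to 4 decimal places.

h = [6.8431, 6.9461, 6.8618, 5.7096, 0.0000]

First-step conditioning: h[4] = 0; for i ≠ 4, h[i] = 1 + Σ_k P[i][k]·h[k].
  h[0] = 1 + 1/5·h[0] + 1/5·h[1] + 1/5·h[2] + 3/10·h[3]
  h[1] = 1 + 2/5·h[0] + 1/10·h[1] + 1/5·h[2] + 1/5·h[3]
  h[2] = 1 + 1/10·h[0] + 2/5·h[1] + 1/10·h[2] + 3/10·h[3]
  h[3] = 1 + 1/5·h[0] + 3/10·h[1] + 1/10·h[2] + 1/10·h[3]
Solving the 4×4 linear system over states ≠ 4 gives exactly h = [2922/427, 2966/427, 2930/427, 2438/427, 0] (h[4] = 0 is the target).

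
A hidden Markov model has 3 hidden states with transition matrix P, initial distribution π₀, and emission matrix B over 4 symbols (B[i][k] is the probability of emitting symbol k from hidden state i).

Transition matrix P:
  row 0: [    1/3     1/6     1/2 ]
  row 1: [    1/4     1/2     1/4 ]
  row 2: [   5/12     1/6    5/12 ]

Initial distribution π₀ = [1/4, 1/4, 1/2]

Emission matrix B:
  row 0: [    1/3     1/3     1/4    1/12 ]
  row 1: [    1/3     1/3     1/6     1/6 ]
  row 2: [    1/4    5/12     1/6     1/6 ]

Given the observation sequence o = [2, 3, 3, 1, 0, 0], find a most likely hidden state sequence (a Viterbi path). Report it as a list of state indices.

t=0: δ = [6.250e-02, 4.167e-02, 8.333e-02]  (obs o_0=2)
t=1: δ = [2.894e-03, 3.472e-03, 5.787e-03]  ψ = [2, 1, 2]  (obs o_1=3)
t=2: δ = [2.009e-04, 2.894e-04, 4.019e-04]  ψ = [2, 1, 2]  (obs o_2=3)
t=3: δ = [5.582e-05, 4.823e-05, 6.977e-05]  ψ = [2, 1, 2]  (obs o_3=1)
t=4: δ = [9.690e-06, 8.038e-06, 7.268e-06]  ψ = [2, 1, 2]  (obs o_4=0)
t=5: δ = [1.077e-06, 1.340e-06, 1.211e-06]  ψ = [0, 1, 0]  (obs o_5=0)
backtrack: best end state = 1; path = [1, 1, 1, 1, 1, 1]

path = [1, 1, 1, 1, 1, 1]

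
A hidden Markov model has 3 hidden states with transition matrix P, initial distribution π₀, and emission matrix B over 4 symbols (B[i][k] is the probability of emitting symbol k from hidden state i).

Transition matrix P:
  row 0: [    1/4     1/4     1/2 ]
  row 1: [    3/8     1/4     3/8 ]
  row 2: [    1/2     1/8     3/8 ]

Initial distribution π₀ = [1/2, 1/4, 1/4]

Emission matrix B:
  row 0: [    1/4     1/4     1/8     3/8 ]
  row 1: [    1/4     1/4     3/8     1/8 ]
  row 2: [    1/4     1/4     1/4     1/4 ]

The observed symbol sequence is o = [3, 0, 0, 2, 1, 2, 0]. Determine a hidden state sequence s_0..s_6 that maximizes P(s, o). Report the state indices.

path = [0, 2, 0, 2, 0, 2, 0]

t=0: δ = [1.875e-01, 3.125e-02, 6.250e-02]  (obs o_0=3)
t=1: δ = [1.172e-02, 1.172e-02, 2.344e-02]  ψ = [0, 0, 0]  (obs o_1=0)
t=2: δ = [2.930e-03, 7.324e-04, 2.197e-03]  ψ = [2, 0, 2]  (obs o_2=0)
t=3: δ = [1.373e-04, 2.747e-04, 3.662e-04]  ψ = [2, 0, 0]  (obs o_3=2)
t=4: δ = [4.578e-05, 1.717e-05, 3.433e-05]  ψ = [2, 1, 2]  (obs o_4=1)
t=5: δ = [2.146e-06, 4.292e-06, 5.722e-06]  ψ = [2, 0, 0]  (obs o_5=2)
t=6: δ = [7.153e-07, 2.682e-07, 5.364e-07]  ψ = [2, 1, 2]  (obs o_6=0)
backtrack: best end state = 0; path = [0, 2, 0, 2, 0, 2, 0]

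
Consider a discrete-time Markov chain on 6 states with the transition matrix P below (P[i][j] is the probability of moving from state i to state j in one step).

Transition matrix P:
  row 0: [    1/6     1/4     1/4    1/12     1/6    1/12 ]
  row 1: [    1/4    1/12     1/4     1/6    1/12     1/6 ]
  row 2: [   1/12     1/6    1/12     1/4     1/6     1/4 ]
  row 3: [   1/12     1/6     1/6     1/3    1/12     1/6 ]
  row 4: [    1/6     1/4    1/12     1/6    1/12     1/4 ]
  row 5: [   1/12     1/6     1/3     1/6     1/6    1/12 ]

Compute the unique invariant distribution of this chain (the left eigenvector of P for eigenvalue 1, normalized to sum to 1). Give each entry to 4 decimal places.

Balance equations π_j = Σ_i π_i·P[i][j]:
  π_0 = 1/6·π_0 + 1/4·π_1 + 1/12·π_2 + 1/12·π_3 + 1/6·π_4 + 1/12·π_5
  π_1 = 1/4·π_0 + 1/12·π_1 + 1/6·π_2 + 1/6·π_3 + 1/4·π_4 + 1/6·π_5
  π_2 = 1/4·π_0 + 1/4·π_1 + 1/12·π_2 + 1/6·π_3 + 1/12·π_4 + 1/3·π_5
  π_3 = 1/12·π_0 + 1/6·π_1 + 1/4·π_2 + 1/3·π_3 + 1/6·π_4 + 1/6·π_5
  π_4 = 1/6·π_0 + 1/12·π_1 + 1/6·π_2 + 1/12·π_3 + 1/12·π_4 + 1/6·π_5
  normalize: π_0 + π_1 + π_2 + π_3 + π_4 + π_5 = 1
Solving the linear system gives exactly π = [832/6217, 16201/93255, 3614/18651, 3842/18651, 11623/93255, 15671/93255].

π = [0.1338, 0.1737, 0.1938, 0.2060, 0.1246, 0.1680]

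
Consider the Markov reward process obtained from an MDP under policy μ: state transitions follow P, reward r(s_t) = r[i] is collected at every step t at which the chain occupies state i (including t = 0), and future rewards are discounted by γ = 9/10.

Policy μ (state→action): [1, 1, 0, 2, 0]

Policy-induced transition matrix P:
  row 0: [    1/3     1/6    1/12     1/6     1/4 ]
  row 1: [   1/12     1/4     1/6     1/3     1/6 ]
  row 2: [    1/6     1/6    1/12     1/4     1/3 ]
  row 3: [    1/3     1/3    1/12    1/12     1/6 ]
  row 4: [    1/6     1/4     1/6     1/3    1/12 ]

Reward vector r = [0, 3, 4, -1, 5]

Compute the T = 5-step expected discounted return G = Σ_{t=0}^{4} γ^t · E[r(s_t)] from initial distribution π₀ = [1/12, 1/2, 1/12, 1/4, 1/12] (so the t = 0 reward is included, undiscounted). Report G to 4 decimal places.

G = 7.9713

t=0: π = [0.0833, 0.5000, 0.0833, 0.2500, 0.0833], E[r] = 2.0000, γ^t·E[r] = 2.000000, running G = 2.000000
t=1: π = [0.1806, 0.2569, 0.1319, 0.2500, 0.1806], E[r] = 1.9514, γ^t·E[r] = 1.756250, running G = 3.756250
t=2: π = [0.2170, 0.2448, 0.1198, 0.2297, 0.1887], E[r] = 1.9271, γ^t·E[r] = 1.560938, running G = 5.317188
t=3: π = [0.2207, 0.2411, 0.1195, 0.2297, 0.1890], E[r] = 1.9163, γ^t·E[r] = 1.396969, running G = 6.714156
t=4: π = [0.2217, 0.2408, 0.1192, 0.2292, 0.1892], E[r] = 1.9160, γ^t·E[r] = 1.257106, running G = 7.971262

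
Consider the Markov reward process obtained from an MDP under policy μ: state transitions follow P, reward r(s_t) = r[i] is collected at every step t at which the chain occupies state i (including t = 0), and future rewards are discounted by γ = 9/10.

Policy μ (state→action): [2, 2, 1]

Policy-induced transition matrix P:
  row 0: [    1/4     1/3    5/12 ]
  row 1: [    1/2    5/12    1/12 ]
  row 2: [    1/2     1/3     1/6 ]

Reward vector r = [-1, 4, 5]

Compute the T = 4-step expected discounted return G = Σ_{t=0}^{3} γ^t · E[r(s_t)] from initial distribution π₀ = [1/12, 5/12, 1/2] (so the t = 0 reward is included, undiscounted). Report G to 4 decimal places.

G = 9.1806

t=0: π = [0.0833, 0.4167, 0.5000], E[r] = 4.0833, γ^t·E[r] = 4.083333, running G = 4.083333
t=1: π = [0.4792, 0.3681, 0.1528], E[r] = 1.7569, γ^t·E[r] = 1.581250, running G = 5.664583
t=2: π = [0.3802, 0.3640, 0.2558], E[r] = 2.3547, γ^t·E[r] = 1.907344, running G = 7.571927
t=3: π = [0.4049, 0.3637, 0.2314], E[r] = 2.2066, γ^t·E[r] = 1.608645, running G = 9.180572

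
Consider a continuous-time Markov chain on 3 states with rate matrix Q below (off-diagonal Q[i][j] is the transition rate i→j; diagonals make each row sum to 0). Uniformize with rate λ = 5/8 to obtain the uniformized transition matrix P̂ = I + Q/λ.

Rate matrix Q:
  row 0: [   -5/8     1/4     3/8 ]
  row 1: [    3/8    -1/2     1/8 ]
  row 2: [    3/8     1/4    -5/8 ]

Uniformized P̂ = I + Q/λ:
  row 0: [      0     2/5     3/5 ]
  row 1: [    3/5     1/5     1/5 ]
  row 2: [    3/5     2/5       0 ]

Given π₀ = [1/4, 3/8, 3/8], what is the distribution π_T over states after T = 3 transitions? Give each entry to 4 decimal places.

t=0: π = [0.2500, 0.3750, 0.3750]
t=1: π = [0.4500, 0.3250, 0.2250]
t=2: π = [0.3300, 0.3350, 0.3350]
t=3: π = [0.4020, 0.3330, 0.2650]

π = [0.4020, 0.3330, 0.2650]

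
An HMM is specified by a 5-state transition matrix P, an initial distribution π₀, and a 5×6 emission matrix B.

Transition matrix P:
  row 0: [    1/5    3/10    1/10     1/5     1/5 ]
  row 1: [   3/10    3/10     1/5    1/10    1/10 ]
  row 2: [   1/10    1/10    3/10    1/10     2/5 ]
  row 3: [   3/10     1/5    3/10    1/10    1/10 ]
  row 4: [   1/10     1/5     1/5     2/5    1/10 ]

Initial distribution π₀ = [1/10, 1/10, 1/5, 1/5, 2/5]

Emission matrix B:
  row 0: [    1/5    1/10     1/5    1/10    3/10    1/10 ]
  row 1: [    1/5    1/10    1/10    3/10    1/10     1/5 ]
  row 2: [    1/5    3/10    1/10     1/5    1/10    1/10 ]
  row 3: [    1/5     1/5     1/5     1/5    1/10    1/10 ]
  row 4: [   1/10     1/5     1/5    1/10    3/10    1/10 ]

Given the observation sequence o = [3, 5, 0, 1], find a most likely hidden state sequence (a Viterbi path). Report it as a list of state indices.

path = [2, 4, 3, 2]

t=0: δ = [1.000e-02, 3.000e-02, 4.000e-02, 4.000e-02, 4.000e-02]  (obs o_0=3)
t=1: δ = [1.200e-03, 1.800e-03, 1.200e-03, 1.600e-03, 1.600e-03]  ψ = [3, 1, 2, 4, 2]  (obs o_1=5)
t=2: δ = [1.080e-04, 1.080e-04, 9.600e-05, 1.280e-04, 4.800e-05]  ψ = [1, 1, 3, 4, 2]  (obs o_2=0)
t=3: δ = [3.840e-06, 3.240e-06, 1.152e-05, 4.320e-06, 7.680e-06]  ψ = [3, 0, 3, 0, 2]  (obs o_3=1)
backtrack: best end state = 2; path = [2, 4, 3, 2]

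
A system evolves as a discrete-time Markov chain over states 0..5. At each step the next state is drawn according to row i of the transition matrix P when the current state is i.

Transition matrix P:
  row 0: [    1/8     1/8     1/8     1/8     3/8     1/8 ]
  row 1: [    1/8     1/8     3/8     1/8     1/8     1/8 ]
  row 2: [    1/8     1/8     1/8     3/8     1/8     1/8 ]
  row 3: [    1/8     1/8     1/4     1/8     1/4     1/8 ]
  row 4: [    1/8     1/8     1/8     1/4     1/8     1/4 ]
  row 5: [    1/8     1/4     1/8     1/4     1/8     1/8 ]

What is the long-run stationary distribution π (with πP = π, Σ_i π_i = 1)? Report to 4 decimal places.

π = [0.1250, 0.1435, 0.1875, 0.2132, 0.1829, 0.1479]

Balance equations π_j = Σ_i π_i·P[i][j]:
  π_0 = 1/8·π_0 + 1/8·π_1 + 1/8·π_2 + 1/8·π_3 + 1/8·π_4 + 1/8·π_5
  π_1 = 1/8·π_0 + 1/8·π_1 + 1/8·π_2 + 1/8·π_3 + 1/8·π_4 + 1/4·π_5
  π_2 = 1/8·π_0 + 3/8·π_1 + 1/8·π_2 + 1/4·π_3 + 1/8·π_4 + 1/8·π_5
  π_3 = 1/8·π_0 + 1/8·π_1 + 3/8·π_2 + 1/8·π_3 + 1/4·π_4 + 1/4·π_5
  π_4 = 3/8·π_0 + 1/8·π_1 + 1/8·π_2 + 1/4·π_3 + 1/8·π_4 + 1/8·π_5
  normalize: π_0 + π_1 + π_2 + π_3 + π_4 + π_5 = 1
Solving the linear system gives exactly π = [1/8, 2981/20776, 487/2597, 2215/10388, 475/2597, 384/2597].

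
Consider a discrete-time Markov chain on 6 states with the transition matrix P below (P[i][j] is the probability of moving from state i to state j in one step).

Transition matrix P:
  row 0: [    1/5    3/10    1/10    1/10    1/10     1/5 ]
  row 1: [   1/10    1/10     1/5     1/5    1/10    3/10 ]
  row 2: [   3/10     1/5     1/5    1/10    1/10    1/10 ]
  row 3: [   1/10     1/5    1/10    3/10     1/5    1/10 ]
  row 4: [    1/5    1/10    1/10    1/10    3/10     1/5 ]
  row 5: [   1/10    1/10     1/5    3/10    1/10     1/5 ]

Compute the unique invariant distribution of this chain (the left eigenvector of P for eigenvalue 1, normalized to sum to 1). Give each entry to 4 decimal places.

Balance equations π_j = Σ_i π_i·P[i][j]:
  π_0 = 1/5·π_0 + 1/10·π_1 + 3/10·π_2 + 1/10·π_3 + 1/5·π_4 + 1/10·π_5
  π_1 = 3/10·π_0 + 1/10·π_1 + 1/5·π_2 + 1/5·π_3 + 1/10·π_4 + 1/10·π_5
  π_2 = 1/10·π_0 + 1/5·π_1 + 1/5·π_2 + 1/10·π_3 + 1/10·π_4 + 1/5·π_5
  π_3 = 1/10·π_0 + 1/5·π_1 + 1/10·π_2 + 3/10·π_3 + 1/10·π_4 + 3/10·π_5
  π_4 = 1/10·π_0 + 1/10·π_1 + 1/10·π_2 + 1/5·π_3 + 3/10·π_4 + 1/10·π_5
  normalize: π_0 + π_1 + π_2 + π_3 + π_4 + π_5 = 1
Solving the linear system gives exactly π = [5978/37139, 6177/37139, 5566/37139, 7109/37139, 5531/37139, 6778/37139].

π = [0.1610, 0.1663, 0.1499, 0.1914, 0.1489, 0.1825]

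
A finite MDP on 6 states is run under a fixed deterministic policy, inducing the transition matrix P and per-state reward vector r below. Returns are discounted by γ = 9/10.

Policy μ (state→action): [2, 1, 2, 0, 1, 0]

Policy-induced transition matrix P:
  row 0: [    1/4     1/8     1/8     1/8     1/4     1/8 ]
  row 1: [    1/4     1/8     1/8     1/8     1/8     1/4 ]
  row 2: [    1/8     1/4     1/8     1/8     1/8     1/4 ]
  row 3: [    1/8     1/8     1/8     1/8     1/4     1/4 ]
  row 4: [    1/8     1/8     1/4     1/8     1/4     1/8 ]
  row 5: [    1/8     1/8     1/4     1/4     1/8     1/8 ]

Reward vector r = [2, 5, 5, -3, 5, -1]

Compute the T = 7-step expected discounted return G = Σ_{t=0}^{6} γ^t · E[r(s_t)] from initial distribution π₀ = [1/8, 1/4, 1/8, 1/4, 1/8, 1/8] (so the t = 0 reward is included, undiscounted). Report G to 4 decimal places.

t=0: π = [0.1250, 0.2500, 0.1250, 0.2500, 0.1250, 0.1250], E[r] = 1.8750, γ^t·E[r] = 1.875000, running G = 1.875000
t=1: π = [0.1719, 0.1406, 0.1563, 0.1406, 0.1875, 0.2031], E[r] = 2.1406, γ^t·E[r] = 1.926563, running G = 3.801563
t=2: π = [0.1641, 0.1445, 0.1738, 0.1504, 0.1875, 0.1797], E[r] = 2.2266, γ^t·E[r] = 1.803516, running G = 5.605078
t=3: π = [0.1636, 0.1467, 0.1709, 0.1475, 0.1877, 0.1836], E[r] = 2.2280, γ^t·E[r] = 1.624232, running G = 7.229310
t=4: π = [0.1638, 0.1464, 0.1714, 0.1479, 0.1873, 0.1831], E[r] = 2.2262, γ^t·E[r] = 1.460627, running G = 8.689937
t=5: π = [0.1638, 0.1464, 0.1713, 0.1479, 0.1874, 0.1832], E[r] = 2.2263, γ^t·E[r] = 1.314585, running G = 10.004522
t=6: π = [0.1638, 0.1464, 0.1713, 0.1479, 0.1874, 0.1832], E[r] = 2.2262, γ^t·E[r] = 1.183114, running G = 11.187637

G = 11.1876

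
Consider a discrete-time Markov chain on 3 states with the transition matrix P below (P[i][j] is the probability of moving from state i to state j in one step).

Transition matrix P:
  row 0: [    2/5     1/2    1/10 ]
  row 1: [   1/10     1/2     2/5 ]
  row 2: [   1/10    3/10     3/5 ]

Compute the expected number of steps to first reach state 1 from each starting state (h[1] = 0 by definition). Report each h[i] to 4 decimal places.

h = [2.1739, 0.0000, 3.0435]

First-step conditioning: h[1] = 0; for i ≠ 1, h[i] = 1 + Σ_k P[i][k]·h[k].
  h[0] = 1 + 2/5·h[0] + 1/10·h[2]
  h[2] = 1 + 1/10·h[0] + 3/5·h[2]
Solving the 2×2 linear system over states ≠ 1 gives exactly h = [50/23, 0, 70/23] (h[1] = 0 is the target).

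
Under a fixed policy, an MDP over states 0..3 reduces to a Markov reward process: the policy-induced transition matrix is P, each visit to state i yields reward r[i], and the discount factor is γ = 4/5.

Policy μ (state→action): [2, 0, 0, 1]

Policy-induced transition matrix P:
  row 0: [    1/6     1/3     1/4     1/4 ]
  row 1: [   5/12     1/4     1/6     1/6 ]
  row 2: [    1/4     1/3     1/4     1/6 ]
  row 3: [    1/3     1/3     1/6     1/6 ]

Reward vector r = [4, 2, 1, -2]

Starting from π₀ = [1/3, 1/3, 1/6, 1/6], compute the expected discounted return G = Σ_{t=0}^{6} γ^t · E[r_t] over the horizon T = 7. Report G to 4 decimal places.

G = 6.5815

t=0: π = [0.3333, 0.3333, 0.1667, 0.1667], E[r] = 1.8333, γ^t·E[r] = 1.833333, running G = 1.833333
t=1: π = [0.2917, 0.3056, 0.2083, 0.1944], E[r] = 1.5972, γ^t·E[r] = 1.277778, running G = 3.111111
t=2: π = [0.2928, 0.3079, 0.2083, 0.1910], E[r] = 1.6134, γ^t·E[r] = 1.032593, running G = 4.143704
t=3: π = [0.2928, 0.3077, 0.2084, 0.1911], E[r] = 1.6129, γ^t·E[r] = 0.825827, running G = 4.969531
t=4: π = [0.2928, 0.3077, 0.2084, 0.1911], E[r] = 1.6129, γ^t·E[r] = 0.660639, running G = 5.630170
t=5: π = [0.2928, 0.3077, 0.2084, 0.1911], E[r] = 1.6129, γ^t·E[r] = 0.528517, running G = 6.158687
t=6: π = [0.2928, 0.3077, 0.2084, 0.1911], E[r] = 1.6129, γ^t·E[r] = 0.422813, running G = 6.581499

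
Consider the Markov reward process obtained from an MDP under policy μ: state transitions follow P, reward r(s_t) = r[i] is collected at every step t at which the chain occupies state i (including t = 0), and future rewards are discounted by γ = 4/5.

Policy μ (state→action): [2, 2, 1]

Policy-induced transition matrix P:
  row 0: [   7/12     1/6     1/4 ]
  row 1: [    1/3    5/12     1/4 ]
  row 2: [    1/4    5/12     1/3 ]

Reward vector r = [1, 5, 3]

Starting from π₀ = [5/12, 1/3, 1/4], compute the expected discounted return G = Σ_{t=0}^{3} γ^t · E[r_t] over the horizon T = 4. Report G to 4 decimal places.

t=0: π = [0.4167, 0.3333, 0.2500], E[r] = 2.8333, γ^t·E[r] = 2.833333, running G = 2.833333
t=1: π = [0.4167, 0.3125, 0.2708], E[r] = 2.7917, γ^t·E[r] = 2.233333, running G = 5.066667
t=2: π = [0.4149, 0.3125, 0.2726], E[r] = 2.7951, γ^t·E[r] = 1.788889, running G = 6.855556
t=3: π = [0.4144, 0.3129, 0.2727], E[r] = 2.7972, γ^t·E[r] = 1.432148, running G = 8.287704

G = 8.2877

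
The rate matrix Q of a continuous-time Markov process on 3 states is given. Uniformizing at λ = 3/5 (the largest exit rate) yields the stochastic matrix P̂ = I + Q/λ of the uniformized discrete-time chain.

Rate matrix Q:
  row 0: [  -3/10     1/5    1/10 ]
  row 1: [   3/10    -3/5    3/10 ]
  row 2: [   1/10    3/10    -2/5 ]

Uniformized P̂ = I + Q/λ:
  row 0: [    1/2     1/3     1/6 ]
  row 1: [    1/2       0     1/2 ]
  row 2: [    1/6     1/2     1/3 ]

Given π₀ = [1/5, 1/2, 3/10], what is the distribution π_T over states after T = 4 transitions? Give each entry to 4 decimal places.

t=0: π = [0.2000, 0.5000, 0.3000]
t=1: π = [0.4000, 0.2167, 0.3833]
t=2: π = [0.3722, 0.3250, 0.3028]
t=3: π = [0.3991, 0.2755, 0.3255]
t=4: π = [0.3915, 0.2958, 0.3127]

π = [0.3915, 0.2958, 0.3127]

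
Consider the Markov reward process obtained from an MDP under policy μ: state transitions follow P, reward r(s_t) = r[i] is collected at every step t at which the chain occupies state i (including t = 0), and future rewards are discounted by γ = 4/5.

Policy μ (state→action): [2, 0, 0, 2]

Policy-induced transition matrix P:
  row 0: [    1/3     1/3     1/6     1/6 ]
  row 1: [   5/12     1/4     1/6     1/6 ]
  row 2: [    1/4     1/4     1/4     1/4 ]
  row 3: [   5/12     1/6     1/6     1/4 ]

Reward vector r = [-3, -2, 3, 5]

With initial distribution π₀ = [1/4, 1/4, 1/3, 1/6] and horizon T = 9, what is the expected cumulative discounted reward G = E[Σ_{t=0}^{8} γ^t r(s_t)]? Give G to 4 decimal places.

G = 0.5196

t=0: π = [0.2500, 0.2500, 0.3333, 0.1667], E[r] = 0.5833, γ^t·E[r] = 0.583333, running G = 0.583333
t=1: π = [0.3403, 0.2569, 0.1944, 0.2083], E[r] = 0.0903, γ^t·E[r] = 0.072222, running G = 0.655556
t=2: π = [0.3559, 0.2610, 0.1829, 0.2002], E[r] = -0.0399, γ^t·E[r] = -0.025556, running G = 0.630000
t=3: π = [0.3565, 0.2630, 0.1819, 0.1986], E[r] = -0.0569, γ^t·E[r] = -0.029111, running G = 0.600889
t=4: π = [0.3566, 0.2632, 0.1818, 0.1984], E[r] = -0.0589, γ^t·E[r] = -0.024120, running G = 0.576769
t=5: π = [0.3566, 0.2632, 0.1818, 0.1984], E[r] = -0.0591, γ^t·E[r] = -0.019365, running G = 0.557403
t=6: π = [0.3566, 0.2632, 0.1818, 0.1983], E[r] = -0.0591, γ^t·E[r] = -0.015498, running G = 0.541905
t=7: π = [0.3566, 0.2632, 0.1818, 0.1983], E[r] = -0.0591, γ^t·E[r] = -0.012399, running G = 0.529506
t=8: π = [0.3566, 0.2632, 0.1818, 0.1983], E[r] = -0.0591, γ^t·E[r] = -0.009919, running G = 0.519587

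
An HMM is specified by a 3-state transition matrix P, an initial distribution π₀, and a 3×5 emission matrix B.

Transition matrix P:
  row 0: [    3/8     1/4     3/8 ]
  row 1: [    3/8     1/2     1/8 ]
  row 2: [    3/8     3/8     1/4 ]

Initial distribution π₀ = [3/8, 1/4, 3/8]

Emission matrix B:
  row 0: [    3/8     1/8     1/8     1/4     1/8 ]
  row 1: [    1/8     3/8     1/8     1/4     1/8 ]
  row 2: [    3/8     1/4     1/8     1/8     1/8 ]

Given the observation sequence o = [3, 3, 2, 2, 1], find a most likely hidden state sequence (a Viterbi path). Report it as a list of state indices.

path = [1, 1, 1, 1, 1]

t=0: δ = [9.375e-02, 6.250e-02, 4.688e-02]  (obs o_0=3)
t=1: δ = [8.789e-03, 7.812e-03, 4.395e-03]  ψ = [0, 1, 0]  (obs o_1=3)
t=2: δ = [4.120e-04, 4.883e-04, 4.120e-04]  ψ = [0, 1, 0]  (obs o_2=2)
t=3: δ = [2.289e-05, 3.052e-05, 1.931e-05]  ψ = [1, 1, 0]  (obs o_3=2)
t=4: δ = [1.431e-06, 5.722e-06, 2.146e-06]  ψ = [1, 1, 0]  (obs o_4=1)
backtrack: best end state = 1; path = [1, 1, 1, 1, 1]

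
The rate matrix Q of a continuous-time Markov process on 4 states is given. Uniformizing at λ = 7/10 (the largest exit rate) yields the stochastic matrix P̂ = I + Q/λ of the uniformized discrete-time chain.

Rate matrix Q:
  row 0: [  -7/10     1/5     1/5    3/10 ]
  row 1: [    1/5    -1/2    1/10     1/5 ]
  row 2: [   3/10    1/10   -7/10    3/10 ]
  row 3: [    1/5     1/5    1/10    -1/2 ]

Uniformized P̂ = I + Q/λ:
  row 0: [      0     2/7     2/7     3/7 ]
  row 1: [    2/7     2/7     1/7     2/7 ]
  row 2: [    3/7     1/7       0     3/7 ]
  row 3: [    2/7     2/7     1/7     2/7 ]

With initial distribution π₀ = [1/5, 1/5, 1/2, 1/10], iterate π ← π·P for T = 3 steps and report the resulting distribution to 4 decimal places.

t=0: π = [0.2000, 0.2000, 0.5000, 0.1000]
t=1: π = [0.3000, 0.2143, 0.1000, 0.3857]
t=2: π = [0.2143, 0.2714, 0.1714, 0.3429]
t=3: π = [0.2490, 0.2612, 0.1490, 0.3408]

π = [0.2490, 0.2612, 0.1490, 0.3408]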